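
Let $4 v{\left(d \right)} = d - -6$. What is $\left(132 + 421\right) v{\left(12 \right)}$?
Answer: $\frac{4977}{2} \approx 2488.5$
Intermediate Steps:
$v{\left(d \right)} = \frac{3}{2} + \frac{d}{4}$ ($v{\left(d \right)} = \frac{d - -6}{4} = \frac{d + 6}{4} = \frac{6 + d}{4} = \frac{3}{2} + \frac{d}{4}$)
$\left(132 + 421\right) v{\left(12 \right)} = \left(132 + 421\right) \left(\frac{3}{2} + \frac{1}{4} \cdot 12\right) = 553 \left(\frac{3}{2} + 3\right) = 553 \cdot \frac{9}{2} = \frac{4977}{2}$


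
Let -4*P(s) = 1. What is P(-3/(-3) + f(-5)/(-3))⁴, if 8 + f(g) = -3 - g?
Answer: 1/256 ≈ 0.0039063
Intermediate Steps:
f(g) = -11 - g (f(g) = -8 + (-3 - g) = -11 - g)
P(s) = -¼ (P(s) = -¼*1 = -¼)
P(-3/(-3) + f(-5)/(-3))⁴ = (-¼)⁴ = 1/256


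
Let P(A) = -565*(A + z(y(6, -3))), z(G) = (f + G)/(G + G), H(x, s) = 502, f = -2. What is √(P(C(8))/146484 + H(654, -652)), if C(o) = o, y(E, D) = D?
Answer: √10770965175282/146484 ≈ 22.405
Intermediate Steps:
z(G) = (-2 + G)/(2*G) (z(G) = (-2 + G)/(G + G) = (-2 + G)/((2*G)) = (-2 + G)*(1/(2*G)) = (-2 + G)/(2*G))
P(A) = -2825/6 - 565*A (P(A) = -565*(A + (½)*(-2 - 3)/(-3)) = -565*(A + (½)*(-⅓)*(-5)) = -565*(A + ⅚) = -565*(⅚ + A) = -2825/6 - 565*A)
√(P(C(8))/146484 + H(654, -652)) = √((-2825/6 - 565*8)/146484 + 502) = √((-2825/6 - 4520)*(1/146484) + 502) = √(-29945/6*1/146484 + 502) = √(-29945/878904 + 502) = √(441179863/878904) = √10770965175282/146484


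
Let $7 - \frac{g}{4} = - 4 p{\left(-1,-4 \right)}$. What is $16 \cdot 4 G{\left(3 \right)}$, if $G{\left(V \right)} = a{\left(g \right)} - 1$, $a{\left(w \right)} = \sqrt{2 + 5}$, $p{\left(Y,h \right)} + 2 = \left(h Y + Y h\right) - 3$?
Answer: $-64 + 64 \sqrt{7} \approx 105.33$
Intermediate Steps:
$p{\left(Y,h \right)} = -5 + 2 Y h$ ($p{\left(Y,h \right)} = -2 - \left(3 - Y h - h Y\right) = -2 + \left(\left(Y h + Y h\right) - 3\right) = -2 + \left(2 Y h - 3\right) = -2 + \left(-3 + 2 Y h\right) = -5 + 2 Y h$)
$g = 76$ ($g = 28 - 4 \left(- 4 \left(-5 + 2 \left(-1\right) \left(-4\right)\right)\right) = 28 - 4 \left(- 4 \left(-5 + 8\right)\right) = 28 - 4 \left(\left(-4\right) 3\right) = 28 - -48 = 28 + 48 = 76$)
$a{\left(w \right)} = \sqrt{7}$
$G{\left(V \right)} = -1 + \sqrt{7}$ ($G{\left(V \right)} = \sqrt{7} - 1 = -1 + \sqrt{7}$)
$16 \cdot 4 G{\left(3 \right)} = 16 \cdot 4 \left(-1 + \sqrt{7}\right) = 64 \left(-1 + \sqrt{7}\right) = -64 + 64 \sqrt{7}$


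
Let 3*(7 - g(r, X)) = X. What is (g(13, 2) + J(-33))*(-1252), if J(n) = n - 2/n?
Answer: 1099256/33 ≈ 33311.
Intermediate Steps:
g(r, X) = 7 - X/3
(g(13, 2) + J(-33))*(-1252) = ((7 - 1/3*2) + (-33 - 2/(-33)))*(-1252) = ((7 - 2/3) + (-33 - 2*(-1/33)))*(-1252) = (19/3 + (-33 + 2/33))*(-1252) = (19/3 - 1087/33)*(-1252) = -878/33*(-1252) = 1099256/33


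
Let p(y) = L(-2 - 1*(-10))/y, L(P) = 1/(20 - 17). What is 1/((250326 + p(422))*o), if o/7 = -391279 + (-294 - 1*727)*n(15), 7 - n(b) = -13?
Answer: -422/304436180244427 ≈ -1.3862e-12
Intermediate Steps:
n(b) = 20 (n(b) = 7 - 1*(-13) = 7 + 13 = 20)
L(P) = ⅓ (L(P) = 1/3 = ⅓)
p(y) = 1/(3*y)
o = -2881893 (o = 7*(-391279 + (-294 - 1*727)*20) = 7*(-391279 + (-294 - 727)*20) = 7*(-391279 - 1021*20) = 7*(-391279 - 20420) = 7*(-411699) = -2881893)
1/((250326 + p(422))*o) = 1/((250326 + (⅓)/422)*(-2881893)) = -1/2881893/(250326 + (⅓)*(1/422)) = -1/2881893/(250326 + 1/1266) = -1/2881893/(316912717/1266) = (1266/316912717)*(-1/2881893) = -422/304436180244427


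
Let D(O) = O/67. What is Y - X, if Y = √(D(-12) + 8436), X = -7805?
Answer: 7805 + 60*√10519/67 ≈ 7896.8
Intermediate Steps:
D(O) = O/67 (D(O) = O*(1/67) = O/67)
Y = 60*√10519/67 (Y = √((1/67)*(-12) + 8436) = √(-12/67 + 8436) = √(565200/67) = 60*√10519/67 ≈ 91.847)
Y - X = 60*√10519/67 - 1*(-7805) = 60*√10519/67 + 7805 = 7805 + 60*√10519/67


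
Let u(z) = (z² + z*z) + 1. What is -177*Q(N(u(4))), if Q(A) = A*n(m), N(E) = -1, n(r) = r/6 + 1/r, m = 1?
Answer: 413/2 ≈ 206.50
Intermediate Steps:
u(z) = 1 + 2*z² (u(z) = (z² + z²) + 1 = 2*z² + 1 = 1 + 2*z²)
n(r) = 1/r + r/6 (n(r) = r*(⅙) + 1/r = r/6 + 1/r = 1/r + r/6)
Q(A) = 7*A/6 (Q(A) = A*(1/1 + (⅙)*1) = A*(1 + ⅙) = A*(7/6) = 7*A/6)
-177*Q(N(u(4))) = -413*(-1)/2 = -177*(-7/6) = 413/2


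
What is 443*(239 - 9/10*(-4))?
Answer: 537359/5 ≈ 1.0747e+5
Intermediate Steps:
443*(239 - 9/10*(-4)) = 443*(239 + 18/5) = 443*(1213/5) = 537359/5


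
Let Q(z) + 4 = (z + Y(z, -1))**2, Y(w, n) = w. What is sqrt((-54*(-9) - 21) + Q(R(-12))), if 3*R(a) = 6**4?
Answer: sqrt(746957) ≈ 864.27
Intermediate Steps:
R(a) = 432 (R(a) = (1/3)*6**4 = (1/3)*1296 = 432)
Q(z) = -4 + 4*z**2 (Q(z) = -4 + (z + z)**2 = -4 + (2*z)**2 = -4 + 4*z**2)
sqrt((-54*(-9) - 21) + Q(R(-12))) = sqrt((-54*(-9) - 21) + (-4 + 4*432**2)) = sqrt((486 - 21) + (-4 + 4*186624)) = sqrt(465 + (-4 + 746496)) = sqrt(465 + 746492) = sqrt(746957)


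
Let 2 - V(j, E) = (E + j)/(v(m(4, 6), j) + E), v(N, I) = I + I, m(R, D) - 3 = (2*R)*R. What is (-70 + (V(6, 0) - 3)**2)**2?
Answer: 73441/16 ≈ 4590.1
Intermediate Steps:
m(R, D) = 3 + 2*R**2 (m(R, D) = 3 + (2*R)*R = 3 + 2*R**2)
v(N, I) = 2*I
V(j, E) = 2 - (E + j)/(E + 2*j) (V(j, E) = 2 - (E + j)/(2*j + E) = 2 - (E + j)/(E + 2*j))
(-70 + (V(6, 0) - 3)**2)**2 = (-70 + ((0 + 3*6)/(0 + 2*6) - 3)**2)**2 = (-70 + ((0 + 18)/(0 + 12) - 3)**2)**2 = (-70 + (18/12 - 3)**2)**2 = (-70 + ((1/12)*18 - 3)**2)**2 = (-70 + (3/2 - 3)**2)**2 = (-70 + (-3/2)**2)**2 = (-70 + 9/4)**2 = (-271/4)**2 = 73441/16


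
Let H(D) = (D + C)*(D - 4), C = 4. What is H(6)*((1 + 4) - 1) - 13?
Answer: 67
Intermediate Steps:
H(D) = (-4 + D)*(4 + D) (H(D) = (D + 4)*(D - 4) = (4 + D)*(-4 + D) = (-4 + D)*(4 + D))
H(6)*((1 + 4) - 1) - 13 = (-16 + 6²)*((1 + 4) - 1) - 13 = (-16 + 36)*(5 - 1) - 13 = 20*4 - 13 = 80 - 13 = 67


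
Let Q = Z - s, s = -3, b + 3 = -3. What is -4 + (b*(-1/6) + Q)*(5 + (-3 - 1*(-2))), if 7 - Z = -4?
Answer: 56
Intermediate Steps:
b = -6 (b = -3 - 3 = -6)
Z = 11 (Z = 7 - 1*(-4) = 7 + 4 = 11)
Q = 14 (Q = 11 - 1*(-3) = 11 + 3 = 14)
-4 + (b*(-1/6) + Q)*(5 + (-3 - 1*(-2))) = -4 + (-(-6)/6 + 14)*(5 + (-3 - 1*(-2))) = -4 + (-(-6)/6 + 14)*(5 + (-3 + 2)) = -4 + (-6*(-⅙) + 14)*(5 - 1) = -4 + (1 + 14)*4 = -4 + 15*4 = -4 + 60 = 56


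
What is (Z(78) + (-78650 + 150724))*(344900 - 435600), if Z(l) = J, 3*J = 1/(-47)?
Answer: -921732673100/141 ≈ -6.5371e+9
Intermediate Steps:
J = -1/141 (J = (1/3)/(-47) = (1/3)*(-1/47) = -1/141 ≈ -0.0070922)
Z(l) = -1/141
(Z(78) + (-78650 + 150724))*(344900 - 435600) = (-1/141 + (-78650 + 150724))*(344900 - 435600) = (-1/141 + 72074)*(-90700) = (10162433/141)*(-90700) = -921732673100/141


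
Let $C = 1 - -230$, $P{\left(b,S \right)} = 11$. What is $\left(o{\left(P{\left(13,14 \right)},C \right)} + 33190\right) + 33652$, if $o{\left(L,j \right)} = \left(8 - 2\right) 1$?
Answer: $66848$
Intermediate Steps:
$C = 231$ ($C = 1 + 230 = 231$)
$o{\left(L,j \right)} = 6$ ($o{\left(L,j \right)} = 6 \cdot 1 = 6$)
$\left(o{\left(P{\left(13,14 \right)},C \right)} + 33190\right) + 33652 = \left(6 + 33190\right) + 33652 = 33196 + 33652 = 66848$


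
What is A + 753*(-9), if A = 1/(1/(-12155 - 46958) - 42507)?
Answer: -17028678369997/2512716292 ≈ -6777.0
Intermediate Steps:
A = -59113/2512716292 (A = 1/(1/(-59113) - 42507) = 1/(-1/59113 - 42507) = 1/(-2512716292/59113) = -59113/2512716292 ≈ -2.3526e-5)
A + 753*(-9) = -59113/2512716292 + 753*(-9) = -59113/2512716292 - 6777 = -17028678369997/2512716292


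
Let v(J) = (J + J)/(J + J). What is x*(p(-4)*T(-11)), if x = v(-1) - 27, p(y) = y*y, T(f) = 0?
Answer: 0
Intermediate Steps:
v(J) = 1 (v(J) = (2*J)/((2*J)) = (2*J)*(1/(2*J)) = 1)
p(y) = y²
x = -26 (x = 1 - 27 = -26)
x*(p(-4)*T(-11)) = -26*(-4)²*0 = -416*0 = -26*0 = 0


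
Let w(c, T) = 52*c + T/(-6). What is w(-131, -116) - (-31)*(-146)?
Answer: -33956/3 ≈ -11319.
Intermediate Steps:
w(c, T) = 52*c - T/6
w(-131, -116) - (-31)*(-146) = (52*(-131) - 1/6*(-116)) - (-31)*(-146) = (-6812 + 58/3) - 1*4526 = -20378/3 - 4526 = -33956/3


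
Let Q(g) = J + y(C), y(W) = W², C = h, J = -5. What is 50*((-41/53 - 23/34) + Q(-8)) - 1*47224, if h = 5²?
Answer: -14683149/901 ≈ -16297.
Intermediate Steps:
h = 25
C = 25
Q(g) = 620 (Q(g) = -5 + 25² = -5 + 625 = 620)
50*((-41/53 - 23/34) + Q(-8)) - 1*47224 = 50*((-41/53 - 23/34) + 620) - 1*47224 = 50*((-41*1/53 - 23*1/34) + 620) - 47224 = 50*((-41/53 - 23/34) + 620) - 47224 = 50*(-2613/1802 + 620) - 47224 = 50*(1114627/1802) - 47224 = 27865675/901 - 47224 = -14683149/901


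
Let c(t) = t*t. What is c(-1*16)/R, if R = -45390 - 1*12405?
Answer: -256/57795 ≈ -0.0044295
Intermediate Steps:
R = -57795 (R = -45390 - 12405 = -57795)
c(t) = t²
c(-1*16)/R = (-1*16)²/(-57795) = (-16)²*(-1/57795) = 256*(-1/57795) = -256/57795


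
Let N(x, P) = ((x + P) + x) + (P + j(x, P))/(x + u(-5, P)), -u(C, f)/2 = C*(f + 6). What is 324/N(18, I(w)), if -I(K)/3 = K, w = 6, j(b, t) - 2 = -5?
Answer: 11016/619 ≈ 17.796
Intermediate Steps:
j(b, t) = -3 (j(b, t) = 2 - 5 = -3)
I(K) = -3*K
u(C, f) = -2*C*(6 + f) (u(C, f) = -2*C*(f + 6) = -2*C*(6 + f))
N(x, P) = P + 2*x + (-3 + P)/(60 + x + 10*P) (N(x, P) = ((x + P) + x) + (P - 3)/(x - 2*(-5)*(6 + P)) = ((P + x) + x) + (-3 + P)/(x + (60 + 10*P)) = (P + 2*x) + (-3 + P)/(60 + x + 10*P) = P + 2*x + (-3 + P)/(60 + x + 10*P))
324/N(18, I(w)) = 324/(((-3 + 2*18² + 10*(-3*6)² + 61*(-3*6) + 120*18 + 21*(-3*6)*18)/(60 + 18 + 10*(-3*6)))) = 324/(((-3 + 2*324 + 10*(-18)² + 61*(-18) + 2160 + 21*(-18)*18)/(60 + 18 + 10*(-18)))) = 324/(((-3 + 648 + 10*324 - 1098 + 2160 - 6804)/(60 + 18 - 180))) = 324/(((-3 + 648 + 3240 - 1098 + 2160 - 6804)/(-102))) = 324/((-1/102*(-1857))) = 324/(619/34) = 324*(34/619) = 11016/619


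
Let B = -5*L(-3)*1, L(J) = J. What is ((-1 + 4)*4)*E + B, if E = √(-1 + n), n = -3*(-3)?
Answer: 15 + 24*√2 ≈ 48.941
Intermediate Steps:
n = 9
B = 15 (B = -5*(-3)*1 = 15*1 = 15)
E = 2*√2 (E = √(-1 + 9) = √8 = 2*√2 ≈ 2.8284)
((-1 + 4)*4)*E + B = ((-1 + 4)*4)*(2*√2) + 15 = (3*4)*(2*√2) + 15 = 12*(2*√2) + 15 = 24*√2 + 15 = 15 + 24*√2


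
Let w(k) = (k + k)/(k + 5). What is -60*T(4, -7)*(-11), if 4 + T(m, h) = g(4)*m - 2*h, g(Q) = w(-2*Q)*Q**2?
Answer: 231880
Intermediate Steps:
w(k) = 2*k/(5 + k) (w(k) = (2*k)/(5 + k) = 2*k/(5 + k))
g(Q) = -4*Q**3/(5 - 2*Q) (g(Q) = (2*(-2*Q)/(5 - 2*Q))*Q**2 = (-4*Q/(5 - 2*Q))*Q**2 = -4*Q**3/(5 - 2*Q))
T(m, h) = -4 - 2*h + 256*m/3 (T(m, h) = -4 + ((4*4**3/(-5 + 2*4))*m - 2*h) = -4 + ((4*64/(-5 + 8))*m - 2*h) = -4 + ((4*64/3)*m - 2*h) = -4 + ((4*64*(1/3))*m - 2*h) = -4 + (256*m/3 - 2*h) = -4 + (-2*h + 256*m/3) = -4 - 2*h + 256*m/3)
-60*T(4, -7)*(-11) = -60*(-4 - 2*(-7) + (256/3)*4)*(-11) = -60*(-4 + 14 + 1024/3)*(-11) = -60*1054/3*(-11) = -21080*(-11) = 231880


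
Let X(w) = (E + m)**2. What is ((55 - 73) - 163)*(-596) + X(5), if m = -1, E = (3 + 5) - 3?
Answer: 107892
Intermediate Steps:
E = 5 (E = 8 - 3 = 5)
X(w) = 16 (X(w) = (5 - 1)**2 = 4**2 = 16)
((55 - 73) - 163)*(-596) + X(5) = ((55 - 73) - 163)*(-596) + 16 = (-18 - 163)*(-596) + 16 = -181*(-596) + 16 = 107876 + 16 = 107892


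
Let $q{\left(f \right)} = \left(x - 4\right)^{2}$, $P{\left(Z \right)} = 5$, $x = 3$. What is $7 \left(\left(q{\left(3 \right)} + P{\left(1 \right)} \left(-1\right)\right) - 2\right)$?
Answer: $-42$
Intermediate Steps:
$q{\left(f \right)} = 1$ ($q{\left(f \right)} = \left(3 - 4\right)^{2} = \left(-1\right)^{2} = 1$)
$7 \left(\left(q{\left(3 \right)} + P{\left(1 \right)} \left(-1\right)\right) - 2\right) = 7 \left(\left(1 + 5 \left(-1\right)\right) - 2\right) = 7 \left(\left(1 - 5\right) - 2\right) = 7 \left(-4 - 2\right) = 7 \left(-6\right) = -42$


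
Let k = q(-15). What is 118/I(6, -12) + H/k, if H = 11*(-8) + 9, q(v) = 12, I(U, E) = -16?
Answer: -335/24 ≈ -13.958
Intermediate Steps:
H = -79 (H = -88 + 9 = -79)
k = 12
118/I(6, -12) + H/k = 118/(-16) - 79/12 = 118*(-1/16) - 79*1/12 = -59/8 - 79/12 = -335/24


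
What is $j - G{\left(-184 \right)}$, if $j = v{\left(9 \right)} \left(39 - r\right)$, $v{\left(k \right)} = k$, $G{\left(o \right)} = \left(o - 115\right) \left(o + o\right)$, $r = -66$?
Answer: $-109087$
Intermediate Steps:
$G{\left(o \right)} = 2 o \left(-115 + o\right)$ ($G{\left(o \right)} = \left(-115 + o\right) 2 o = 2 o \left(-115 + o\right)$)
$j = 945$ ($j = 9 \left(39 - -66\right) = 9 \left(39 + 66\right) = 9 \cdot 105 = 945$)
$j - G{\left(-184 \right)} = 945 - 2 \left(-184\right) \left(-115 - 184\right) = 945 - 2 \left(-184\right) \left(-299\right) = 945 - 110032 = -109087$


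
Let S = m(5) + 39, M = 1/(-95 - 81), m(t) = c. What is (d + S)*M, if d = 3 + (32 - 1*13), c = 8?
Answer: -69/176 ≈ -0.39205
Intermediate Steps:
m(t) = 8
M = -1/176 (M = 1/(-176) = -1/176 ≈ -0.0056818)
d = 22 (d = 3 + (32 - 13) = 3 + 19 = 22)
S = 47 (S = 8 + 39 = 47)
(d + S)*M = (22 + 47)*(-1/176) = 69*(-1/176) = -69/176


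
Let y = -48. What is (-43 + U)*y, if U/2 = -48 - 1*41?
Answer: 10608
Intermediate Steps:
U = -178 (U = 2*(-48 - 1*41) = 2*(-48 - 41) = 2*(-89) = -178)
(-43 + U)*y = (-43 - 178)*(-48) = -221*(-48) = 10608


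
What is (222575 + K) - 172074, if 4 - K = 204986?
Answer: -154481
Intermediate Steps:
K = -204982 (K = 4 - 1*204986 = 4 - 204986 = -204982)
(222575 + K) - 172074 = (222575 - 204982) - 172074 = 17593 - 172074 = -154481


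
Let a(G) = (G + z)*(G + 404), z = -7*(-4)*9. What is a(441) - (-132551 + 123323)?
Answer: 594813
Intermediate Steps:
z = 252 (z = 28*9 = 252)
a(G) = (252 + G)*(404 + G) (a(G) = (G + 252)*(G + 404) = (252 + G)*(404 + G))
a(441) - (-132551 + 123323) = (101808 + 441**2 + 656*441) - (-132551 + 123323) = (101808 + 194481 + 289296) - 1*(-9228) = 585585 + 9228 = 594813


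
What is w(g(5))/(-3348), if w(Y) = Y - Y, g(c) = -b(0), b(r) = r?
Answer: 0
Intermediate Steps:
g(c) = 0 (g(c) = -1*0 = 0)
w(Y) = 0
w(g(5))/(-3348) = 0/(-3348) = 0*(-1/3348) = 0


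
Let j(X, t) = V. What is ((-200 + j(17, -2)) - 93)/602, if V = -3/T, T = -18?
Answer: -251/516 ≈ -0.48643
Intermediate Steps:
V = ⅙ (V = -3/(-18) = -3*(-1/18) = ⅙ ≈ 0.16667)
j(X, t) = ⅙
((-200 + j(17, -2)) - 93)/602 = ((-200 + ⅙) - 93)/602 = (-1199/6 - 93)*(1/602) = -1757/6*1/602 = -251/516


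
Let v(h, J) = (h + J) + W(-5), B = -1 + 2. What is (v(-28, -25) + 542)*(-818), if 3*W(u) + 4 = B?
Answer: -399184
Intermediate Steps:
B = 1
W(u) = -1 (W(u) = -4/3 + (⅓)*1 = -4/3 + ⅓ = -1)
v(h, J) = -1 + J + h (v(h, J) = (h + J) - 1 = (J + h) - 1 = -1 + J + h)
(v(-28, -25) + 542)*(-818) = ((-1 - 25 - 28) + 542)*(-818) = (-54 + 542)*(-818) = 488*(-818) = -399184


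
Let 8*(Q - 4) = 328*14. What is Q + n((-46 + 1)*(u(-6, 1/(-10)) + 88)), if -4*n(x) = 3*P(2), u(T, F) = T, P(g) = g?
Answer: 1153/2 ≈ 576.50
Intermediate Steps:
n(x) = -3/2 (n(x) = -3*2/4 = -1/4*6 = -3/2)
Q = 578 (Q = 4 + (328*14)/8 = 4 + (1/8)*4592 = 4 + 574 = 578)
Q + n((-46 + 1)*(u(-6, 1/(-10)) + 88)) = 578 - 3/2 = 1153/2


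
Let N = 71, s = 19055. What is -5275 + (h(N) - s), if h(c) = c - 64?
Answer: -24323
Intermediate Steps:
h(c) = -64 + c
-5275 + (h(N) - s) = -5275 + ((-64 + 71) - 1*19055) = -5275 + (7 - 19055) = -5275 - 19048 = -24323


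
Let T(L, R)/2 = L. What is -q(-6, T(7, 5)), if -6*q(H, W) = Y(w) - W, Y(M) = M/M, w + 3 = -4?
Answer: -13/6 ≈ -2.1667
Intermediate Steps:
w = -7 (w = -3 - 4 = -7)
T(L, R) = 2*L
Y(M) = 1
q(H, W) = -⅙ + W/6 (q(H, W) = -(1 - W)/6 = -⅙ + W/6)
-q(-6, T(7, 5)) = -(-⅙ + (2*7)/6) = -(-⅙ + (⅙)*14) = -(-⅙ + 7/3) = -1*13/6 = -13/6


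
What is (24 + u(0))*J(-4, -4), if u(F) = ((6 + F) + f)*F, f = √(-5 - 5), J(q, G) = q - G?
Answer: 0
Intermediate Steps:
f = I*√10 (f = √(-10) = I*√10 ≈ 3.1623*I)
u(F) = F*(6 + F + I*√10) (u(F) = ((6 + F) + I*√10)*F = (6 + F + I*√10)*F = F*(6 + F + I*√10))
(24 + u(0))*J(-4, -4) = (24 + 0*(6 + 0 + I*√10))*(-4 - 1*(-4)) = (24 + 0*(6 + I*√10))*(-4 + 4) = (24 + 0)*0 = 24*0 = 0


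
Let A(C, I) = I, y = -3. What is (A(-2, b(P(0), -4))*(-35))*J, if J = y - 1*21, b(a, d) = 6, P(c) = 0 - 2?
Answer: 5040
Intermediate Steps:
P(c) = -2
J = -24 (J = -3 - 1*21 = -3 - 21 = -24)
(A(-2, b(P(0), -4))*(-35))*J = (6*(-35))*(-24) = -210*(-24) = 5040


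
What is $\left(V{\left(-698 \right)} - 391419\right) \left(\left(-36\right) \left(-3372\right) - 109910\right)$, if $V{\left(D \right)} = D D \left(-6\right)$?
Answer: $-38058730926$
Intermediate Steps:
$V{\left(D \right)} = - 6 D^{2}$ ($V{\left(D \right)} = D^{2} \left(-6\right) = - 6 D^{2}$)
$\left(V{\left(-698 \right)} - 391419\right) \left(\left(-36\right) \left(-3372\right) - 109910\right) = \left(- 6 \left(-698\right)^{2} - 391419\right) \left(\left(-36\right) \left(-3372\right) - 109910\right) = \left(\left(-6\right) 487204 - 391419\right) \left(121392 - 109910\right) = \left(-2923224 - 391419\right) 11482 = \left(-3314643\right) 11482 = -38058730926$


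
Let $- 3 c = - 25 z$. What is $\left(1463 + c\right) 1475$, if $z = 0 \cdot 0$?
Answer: $2157925$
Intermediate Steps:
$z = 0$
$c = 0$ ($c = - \frac{\left(-25\right) 0}{3} = \left(- \frac{1}{3}\right) 0 = 0$)
$\left(1463 + c\right) 1475 = \left(1463 + 0\right) 1475 = 1463 \cdot 1475 = 2157925$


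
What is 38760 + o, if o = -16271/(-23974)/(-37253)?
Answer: 34616688620449/893103422 ≈ 38760.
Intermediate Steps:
o = -16271/893103422 (o = -16271*(-1/23974)*(-1/37253) = (16271/23974)*(-1/37253) = -16271/893103422 ≈ -1.8219e-5)
38760 + o = 38760 - 16271/893103422 = 34616688620449/893103422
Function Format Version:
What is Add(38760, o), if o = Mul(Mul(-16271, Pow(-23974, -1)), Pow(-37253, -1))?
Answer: Rational(34616688620449, 893103422) ≈ 38760.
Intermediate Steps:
o = Rational(-16271, 893103422) (o = Mul(Mul(-16271, Rational(-1, 23974)), Rational(-1, 37253)) = Mul(Rational(16271, 23974), Rational(-1, 37253)) = Rational(-16271, 893103422) ≈ -1.8219e-5)
Add(38760, o) = Add(38760, Rational(-16271, 893103422)) = Rational(34616688620449, 893103422)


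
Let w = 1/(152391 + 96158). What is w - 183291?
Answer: -45556794758/248549 ≈ -1.8329e+5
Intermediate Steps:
w = 1/248549 ≈ 4.0233e-6
w - 183291 = 1/248549 - 183291 = -45556794758/248549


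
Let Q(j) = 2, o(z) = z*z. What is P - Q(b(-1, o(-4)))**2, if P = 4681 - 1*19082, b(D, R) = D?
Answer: -14405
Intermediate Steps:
o(z) = z**2
P = -14401 (P = 4681 - 19082 = -14401)
P - Q(b(-1, o(-4)))**2 = -14401 - 1*2**2 = -14401 - 1*4 = -14401 - 4 = -14405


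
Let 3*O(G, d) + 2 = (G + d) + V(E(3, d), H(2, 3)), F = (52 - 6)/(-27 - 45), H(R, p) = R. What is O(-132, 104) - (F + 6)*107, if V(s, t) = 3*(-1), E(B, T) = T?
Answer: -21047/36 ≈ -584.64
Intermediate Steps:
V(s, t) = -3
F = -23/36 (F = 46/(-72) = 46*(-1/72) = -23/36 ≈ -0.63889)
O(G, d) = -5/3 + G/3 + d/3 (O(G, d) = -⅔ + ((G + d) - 3)/3 = -⅔ + (-3 + G + d)/3 = -⅔ + (-1 + G/3 + d/3) = -5/3 + G/3 + d/3)
O(-132, 104) - (F + 6)*107 = (-5/3 + (⅓)*(-132) + (⅓)*104) - (-23/36 + 6)*107 = (-5/3 - 44 + 104/3) - 193*107/36 = -11 - 1*20651/36 = -11 - 20651/36 = -21047/36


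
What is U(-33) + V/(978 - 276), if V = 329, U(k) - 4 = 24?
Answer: 19985/702 ≈ 28.469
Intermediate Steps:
U(k) = 28 (U(k) = 4 + 24 = 28)
U(-33) + V/(978 - 276) = 28 + 329/(978 - 276) = 28 + 329/702 = 19985/702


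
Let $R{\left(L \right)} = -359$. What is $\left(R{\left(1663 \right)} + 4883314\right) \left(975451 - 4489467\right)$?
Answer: $-17158781997280$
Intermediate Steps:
$\left(R{\left(1663 \right)} + 4883314\right) \left(975451 - 4489467\right) = \left(-359 + 4883314\right) \left(975451 - 4489467\right) = 4882955 \left(-3514016\right) = -17158781997280$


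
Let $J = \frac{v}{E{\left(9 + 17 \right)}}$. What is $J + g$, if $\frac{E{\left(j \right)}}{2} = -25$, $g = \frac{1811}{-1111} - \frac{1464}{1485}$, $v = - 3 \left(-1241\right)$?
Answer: $- \frac{38534107}{499950} \approx -77.076$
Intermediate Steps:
$v = 3723$ ($v = \left(-1\right) \left(-3723\right) = 3723$)
$g = - \frac{130783}{49995}$ ($g = 1811 \left(- \frac{1}{1111}\right) - \frac{488}{495} = - \frac{1811}{1111} - \frac{488}{495} = - \frac{130783}{49995} \approx -2.6159$)
$E{\left(j \right)} = -50$ ($E{\left(j \right)} = 2 \left(-25\right) = -50$)
$J = - \frac{3723}{50}$ ($J = \frac{3723}{-50} = 3723 \left(- \frac{1}{50}\right) = - \frac{3723}{50} \approx -74.46$)
$J + g = - \frac{3723}{50} - \frac{130783}{49995} = - \frac{38534107}{499950}$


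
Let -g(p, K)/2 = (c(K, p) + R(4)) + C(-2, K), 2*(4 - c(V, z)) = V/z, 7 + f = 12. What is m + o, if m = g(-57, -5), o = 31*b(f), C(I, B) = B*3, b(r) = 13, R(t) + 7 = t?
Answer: 24572/57 ≈ 431.09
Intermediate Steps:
R(t) = -7 + t
f = 5 (f = -7 + 12 = 5)
c(V, z) = 4 - V/(2*z)
C(I, B) = 3*B
g(p, K) = -2 - 6*K + K/p (g(p, K) = -2*(((4 - K/(2*p)) + (-7 + 4)) + 3*K) = -2*(((4 - K/(2*p)) - 3) + 3*K) = -2*((1 - K/(2*p)) + 3*K) = -2*(1 + 3*K - K/(2*p)) = -2 - 6*K + K/p)
o = 403 (o = 31*13 = 403)
m = 1601/57 (m = -2 - 6*(-5) - 5/(-57) = -2 + 30 - 5*(-1/57) = -2 + 30 + 5/57 = 1601/57 ≈ 28.088)
m + o = 1601/57 + 403 = 24572/57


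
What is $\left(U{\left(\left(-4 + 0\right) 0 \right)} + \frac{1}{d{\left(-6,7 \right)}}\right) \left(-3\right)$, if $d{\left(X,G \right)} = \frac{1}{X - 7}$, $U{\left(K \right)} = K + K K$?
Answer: $39$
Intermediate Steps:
$U{\left(K \right)} = K + K^{2}$
$d{\left(X,G \right)} = \frac{1}{-7 + X}$
$\left(U{\left(\left(-4 + 0\right) 0 \right)} + \frac{1}{d{\left(-6,7 \right)}}\right) \left(-3\right) = \left(\left(-4 + 0\right) 0 \left(1 + \left(-4 + 0\right) 0\right) + \frac{1}{\frac{1}{-7 - 6}}\right) \left(-3\right) = \left(\left(-4\right) 0 \left(1 - 0\right) + \frac{1}{\frac{1}{-13}}\right) \left(-3\right) = \left(0 \left(1 + 0\right) + \frac{1}{- \frac{1}{13}}\right) \left(-3\right) = \left(0 \cdot 1 - 13\right) \left(-3\right) = \left(0 - 13\right) \left(-3\right) = \left(-13\right) \left(-3\right) = 39$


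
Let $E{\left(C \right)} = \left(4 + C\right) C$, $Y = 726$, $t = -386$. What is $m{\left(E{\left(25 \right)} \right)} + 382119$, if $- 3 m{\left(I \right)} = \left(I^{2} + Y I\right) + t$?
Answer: $\frac{94768}{3} \approx 31589.0$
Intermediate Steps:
$E{\left(C \right)} = C \left(4 + C\right)$
$m{\left(I \right)} = \frac{386}{3} - 242 I - \frac{I^{2}}{3}$ ($m{\left(I \right)} = - \frac{\left(I^{2} + 726 I\right) - 386}{3} = - \frac{-386 + I^{2} + 726 I}{3} = \frac{386}{3} - 242 I - \frac{I^{2}}{3}$)
$m{\left(E{\left(25 \right)} \right)} + 382119 = \left(\frac{386}{3} - 242 \cdot 25 \left(4 + 25\right) - \frac{\left(25 \left(4 + 25\right)\right)^{2}}{3}\right) + 382119 = \left(\frac{386}{3} - 242 \cdot 25 \cdot 29 - \frac{\left(25 \cdot 29\right)^{2}}{3}\right) + 382119 = \left(\frac{386}{3} - 175450 - \frac{725^{2}}{3}\right) + 382119 = \left(\frac{386}{3} - 175450 - \frac{525625}{3}\right) + 382119 = - \frac{1051589}{3} + 382119 = \frac{94768}{3}$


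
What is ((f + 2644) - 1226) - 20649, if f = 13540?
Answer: -5691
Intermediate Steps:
((f + 2644) - 1226) - 20649 = ((13540 + 2644) - 1226) - 20649 = (16184 - 1226) - 20649 = 14958 - 20649 = -5691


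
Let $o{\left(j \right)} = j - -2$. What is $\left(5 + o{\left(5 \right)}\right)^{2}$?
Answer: $144$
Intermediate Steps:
$o{\left(j \right)} = 2 + j$ ($o{\left(j \right)} = j + 2 = 2 + j$)
$\left(5 + o{\left(5 \right)}\right)^{2} = \left(5 + \left(2 + 5\right)\right)^{2} = \left(5 + 7\right)^{2} = 12^{2} = 144$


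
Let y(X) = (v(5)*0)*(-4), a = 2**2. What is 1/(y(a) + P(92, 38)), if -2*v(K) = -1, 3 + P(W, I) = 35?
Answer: 1/32 ≈ 0.031250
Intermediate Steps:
P(W, I) = 32 (P(W, I) = -3 + 35 = 32)
v(K) = 1/2 (v(K) = -1/2*(-1) = 1/2)
a = 4
y(X) = 0 (y(X) = ((1/2)*0)*(-4) = 0*(-4) = 0)
1/(y(a) + P(92, 38)) = 1/(0 + 32) = 1/32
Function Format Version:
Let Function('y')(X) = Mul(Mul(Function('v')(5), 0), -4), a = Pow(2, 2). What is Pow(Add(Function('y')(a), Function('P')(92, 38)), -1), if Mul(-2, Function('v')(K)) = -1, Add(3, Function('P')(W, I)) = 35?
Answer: Rational(1, 32) ≈ 0.031250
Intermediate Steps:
Function('P')(W, I) = 32 (Function('P')(W, I) = Add(-3, 35) = 32)
Function('v')(K) = Rational(1, 2) (Function('v')(K) = Mul(Rational(-1, 2), -1) = Rational(1, 2))
a = 4
Function('y')(X) = 0 (Function('y')(X) = Mul(Mul(Rational(1, 2), 0), -4) = Mul(0, -4) = 0)
Pow(Add(Function('y')(a), Function('P')(92, 38)), -1) = Pow(Add(0, 32), -1) = Pow(32, -1) = Rational(1, 32)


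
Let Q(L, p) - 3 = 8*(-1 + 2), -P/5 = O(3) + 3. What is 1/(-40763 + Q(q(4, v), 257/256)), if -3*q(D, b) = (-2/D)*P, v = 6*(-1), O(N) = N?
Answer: -1/40752 ≈ -2.4539e-5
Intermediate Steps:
v = -6
P = -30 (P = -5*(3 + 3) = -5*6 = -30)
q(D, b) = -20/D (q(D, b) = -(-2/D)*(-30)/3 = -20/D)
Q(L, p) = 11 (Q(L, p) = 3 + 8*(-1 + 2) = 3 + 8*1 = 3 + 8 = 11)
1/(-40763 + Q(q(4, v), 257/256)) = 1/(-40763 + 11) = 1/(-40752) = -1/40752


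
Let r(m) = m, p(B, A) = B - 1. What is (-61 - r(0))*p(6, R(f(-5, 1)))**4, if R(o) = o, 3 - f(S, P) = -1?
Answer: -38125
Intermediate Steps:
f(S, P) = 4 (f(S, P) = 3 - 1*(-1) = 3 + 1 = 4)
p(B, A) = -1 + B
(-61 - r(0))*p(6, R(f(-5, 1)))**4 = (-61 - 1*0)*(-1 + 6)**4 = (-61 + 0)*5**4 = -61*625 = -38125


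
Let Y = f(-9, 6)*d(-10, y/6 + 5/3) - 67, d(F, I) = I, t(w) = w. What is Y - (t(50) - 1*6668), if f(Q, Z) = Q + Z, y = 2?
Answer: 6545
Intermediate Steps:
Y = -73 (Y = (-9 + 6)*(2/6 + 5/3) - 67 = -3*(2*(⅙) + 5*(⅓)) - 67 = -3*(⅓ + 5/3) - 67 = -3*2 - 67 = -6 - 67 = -73)
Y - (t(50) - 1*6668) = -73 - (50 - 1*6668) = -73 - (50 - 6668) = -73 - 1*(-6618) = -73 + 6618 = 6545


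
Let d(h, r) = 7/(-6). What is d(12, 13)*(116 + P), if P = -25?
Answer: -637/6 ≈ -106.17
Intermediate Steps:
d(h, r) = -7/6 (d(h, r) = 7*(-⅙) = -7/6)
d(12, 13)*(116 + P) = -7*(116 - 25)/6 = -7/6*91 = -637/6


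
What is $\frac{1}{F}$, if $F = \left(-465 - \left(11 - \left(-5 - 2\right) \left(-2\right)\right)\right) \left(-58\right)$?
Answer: $\frac{1}{26796} \approx 3.7319 \cdot 10^{-5}$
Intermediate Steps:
$F = 26796$ ($F = \left(-465 - -3\right) \left(-58\right) = \left(-465 + \left(14 - 11\right)\right) \left(-58\right) = \left(-465 + 3\right) \left(-58\right) = \left(-462\right) \left(-58\right) = 26796$)
$\frac{1}{F} = \frac{1}{26796}$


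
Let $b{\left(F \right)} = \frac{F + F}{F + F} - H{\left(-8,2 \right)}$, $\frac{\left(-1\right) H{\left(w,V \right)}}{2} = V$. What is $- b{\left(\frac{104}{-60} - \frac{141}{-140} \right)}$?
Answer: $-5$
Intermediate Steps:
$H{\left(w,V \right)} = - 2 V$
$b{\left(F \right)} = 5$ ($b{\left(F \right)} = \frac{F + F}{F + F} - \left(-2\right) 2 = \frac{2 F}{2 F} - -4 = 2 F \frac{1}{2 F} + 4 = 1 + 4 = 5$)
$- b{\left(\frac{104}{-60} - \frac{141}{-140} \right)} = \left(-1\right) 5 = -5$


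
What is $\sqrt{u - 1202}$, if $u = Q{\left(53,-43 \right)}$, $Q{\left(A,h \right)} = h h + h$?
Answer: $2 \sqrt{151} \approx 24.576$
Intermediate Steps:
$Q{\left(A,h \right)} = h + h^{2}$ ($Q{\left(A,h \right)} = h^{2} + h = h + h^{2}$)
$u = 1806$ ($u = - 43 \left(1 - 43\right) = \left(-43\right) \left(-42\right) = 1806$)
$\sqrt{u - 1202} = \sqrt{1806 - 1202} = \sqrt{604} = 2 \sqrt{151}$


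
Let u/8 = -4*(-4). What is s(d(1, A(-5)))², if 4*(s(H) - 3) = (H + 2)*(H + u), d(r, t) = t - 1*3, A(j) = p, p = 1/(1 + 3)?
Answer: 1718721/4096 ≈ 419.61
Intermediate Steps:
u = 128 (u = 8*(-4*(-4)) = 8*16 = 128)
p = ¼ (p = 1/4 = ¼ ≈ 0.25000)
A(j) = ¼
d(r, t) = -3 + t (d(r, t) = t - 3 = -3 + t)
s(H) = 3 + (2 + H)*(128 + H)/4 (s(H) = 3 + ((H + 2)*(H + 128))/4 = 3 + ((2 + H)*(128 + H))/4 = 3 + (2 + H)*(128 + H)/4)
s(d(1, A(-5)))² = (67 + (-3 + ¼)²/4 + 65*(-3 + ¼)/2)² = (67 + (-11/4)²/4 + (65/2)*(-11/4))² = (67 + (¼)*(121/16) - 715/8)² = (67 + 121/64 - 715/8)² = (-1311/64)² = 1718721/4096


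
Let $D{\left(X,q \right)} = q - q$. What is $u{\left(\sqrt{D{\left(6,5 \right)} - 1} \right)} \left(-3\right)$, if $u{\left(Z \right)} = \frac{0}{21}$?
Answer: $0$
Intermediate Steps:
$D{\left(X,q \right)} = 0$
$u{\left(Z \right)} = 0$ ($u{\left(Z \right)} = 0 \cdot \frac{1}{21} = 0$)
$u{\left(\sqrt{D{\left(6,5 \right)} - 1} \right)} \left(-3\right) = 0 \left(-3\right) = 0$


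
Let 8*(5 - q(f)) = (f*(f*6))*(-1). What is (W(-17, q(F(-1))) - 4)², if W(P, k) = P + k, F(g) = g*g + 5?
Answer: 121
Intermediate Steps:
F(g) = 5 + g² (F(g) = g² + 5 = 5 + g²)
q(f) = 5 + 3*f²/4 (q(f) = 5 - f*(f*6)*(-1)/8 = 5 - f*(6*f)*(-1)/8 = 5 - 6*f²*(-1)/8 = 5 - (-3)*f²/4 = 5 + 3*f²/4)
(W(-17, q(F(-1))) - 4)² = ((-17 + (5 + 3*(5 + (-1)²)²/4)) - 4)² = ((-17 + (5 + 3*(5 + 1)²/4)) - 4)² = ((-17 + (5 + (¾)*6²)) - 4)² = ((-17 + (5 + (¾)*36)) - 4)² = ((-17 + (5 + 27)) - 4)² = ((-17 + 32) - 4)² = (15 - 4)² = 11² = 121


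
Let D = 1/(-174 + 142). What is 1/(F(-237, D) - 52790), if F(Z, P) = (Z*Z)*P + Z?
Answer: -32/1753033 ≈ -1.8254e-5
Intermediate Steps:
D = -1/32 (D = 1/(-32) = -1/32 ≈ -0.031250)
F(Z, P) = Z + P*Z² (F(Z, P) = Z²*P + Z = P*Z² + Z = Z + P*Z²)
1/(F(-237, D) - 52790) = 1/(-237*(1 - 1/32*(-237)) - 52790) = 1/(-237*(1 + 237/32) - 52790) = 1/(-237*269/32 - 52790) = 1/(-63753/32 - 52790) = 1/(-1753033/32) = -32/1753033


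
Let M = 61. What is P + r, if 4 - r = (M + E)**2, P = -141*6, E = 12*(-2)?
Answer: -2211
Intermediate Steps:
E = -24
P = -846
r = -1365 (r = 4 - (61 - 24)**2 = 4 - 1*37**2 = 4 - 1*1369 = 4 - 1369 = -1365)
P + r = -846 - 1365 = -2211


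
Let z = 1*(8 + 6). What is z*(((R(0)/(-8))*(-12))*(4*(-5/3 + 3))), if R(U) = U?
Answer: 0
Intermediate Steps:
z = 14 (z = 1*14 = 14)
z*(((R(0)/(-8))*(-12))*(4*(-5/3 + 3))) = 14*(((0/(-8))*(-12))*(4*(-5/3 + 3))) = 14*(((0*(-⅛))*(-12))*(4*(-5*⅓ + 3))) = 14*((0*(-12))*(4*(-5/3 + 3))) = 14*(0*(4*(4/3))) = 14*(0*(16/3)) = 14*0 = 0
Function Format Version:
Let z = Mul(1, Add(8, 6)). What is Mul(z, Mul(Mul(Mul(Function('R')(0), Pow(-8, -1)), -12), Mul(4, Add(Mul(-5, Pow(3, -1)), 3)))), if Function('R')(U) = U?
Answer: 0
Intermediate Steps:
z = 14 (z = Mul(1, 14) = 14)
Mul(z, Mul(Mul(Mul(Function('R')(0), Pow(-8, -1)), -12), Mul(4, Add(Mul(-5, Pow(3, -1)), 3)))) = Mul(14, Mul(Mul(Mul(0, Pow(-8, -1)), -12), Mul(4, Add(Mul(-5, Pow(3, -1)), 3)))) = Mul(14, Mul(Mul(Mul(0, Rational(-1, 8)), -12), Mul(4, Add(Mul(-5, Rational(1, 3)), 3)))) = Mul(14, Mul(Mul(0, -12), Mul(4, Add(Rational(-5, 3), 3)))) = Mul(14, Mul(0, Mul(4, Rational(4, 3)))) = Mul(14, Mul(0, Rational(16, 3))) = Mul(14, 0) = 0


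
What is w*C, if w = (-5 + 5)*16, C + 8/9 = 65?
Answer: 0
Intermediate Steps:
C = 577/9 (C = -8/9 + 65 = 577/9 ≈ 64.111)
w = 0 (w = 0*16 = 0)
w*C = 0*(577/9) = 0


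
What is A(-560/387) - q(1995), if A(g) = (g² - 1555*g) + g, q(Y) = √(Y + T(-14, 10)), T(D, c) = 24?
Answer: 337096480/149769 - √2019 ≈ 2205.8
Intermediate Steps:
q(Y) = √(24 + Y) (q(Y) = √(Y + 24) = √(24 + Y))
A(g) = g² - 1554*g
A(-560/387) - q(1995) = (-560/387)*(-1554 - 560/387) - √(24 + 1995) = (-560*1/387)*(-1554 - 560*1/387) - √2019 = -560*(-1554 - 560/387)/387 - √2019 = -560/387*(-601958/387) - √2019 = 337096480/149769 - √2019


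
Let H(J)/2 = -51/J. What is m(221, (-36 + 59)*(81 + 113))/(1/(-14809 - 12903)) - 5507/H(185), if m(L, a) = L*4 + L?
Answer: -3122400725/102 ≈ -3.0612e+7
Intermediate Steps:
H(J) = -102/J (H(J) = 2*(-51/J) = -102/J)
m(L, a) = 5*L (m(L, a) = 4*L + L = 5*L)
m(221, (-36 + 59)*(81 + 113))/(1/(-14809 - 12903)) - 5507/H(185) = (5*221)/(1/(-14809 - 12903)) - 5507/((-102/185)) = 1105/(1/(-27712)) - 5507/((-102*1/185)) = 1105/(-1/27712) - 5507/(-102/185) = 1105*(-27712) - 5507*(-185/102) = -30621760 + 1018795/102 = -3122400725/102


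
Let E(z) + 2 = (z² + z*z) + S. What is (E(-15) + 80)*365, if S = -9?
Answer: 189435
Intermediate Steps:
E(z) = -11 + 2*z² (E(z) = -2 + ((z² + z*z) - 9) = -2 + ((z² + z²) - 9) = -2 + (2*z² - 9) = -2 + (-9 + 2*z²) = -11 + 2*z²)
(E(-15) + 80)*365 = ((-11 + 2*(-15)²) + 80)*365 = ((-11 + 2*225) + 80)*365 = ((-11 + 450) + 80)*365 = (439 + 80)*365 = 519*365 = 189435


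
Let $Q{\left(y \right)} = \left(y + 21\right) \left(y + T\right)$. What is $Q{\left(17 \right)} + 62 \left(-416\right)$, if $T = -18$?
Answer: $-25830$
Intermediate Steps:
$Q{\left(y \right)} = \left(-18 + y\right) \left(21 + y\right)$ ($Q{\left(y \right)} = \left(y + 21\right) \left(y - 18\right) = \left(21 + y\right) \left(-18 + y\right) = \left(-18 + y\right) \left(21 + y\right)$)
$Q{\left(17 \right)} + 62 \left(-416\right) = \left(-378 + 17^{2} + 3 \cdot 17\right) + 62 \left(-416\right) = \left(-378 + 289 + 51\right) - 25792 = -38 - 25792 = -25830$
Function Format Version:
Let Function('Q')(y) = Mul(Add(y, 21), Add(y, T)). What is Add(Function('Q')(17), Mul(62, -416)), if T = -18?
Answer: -25830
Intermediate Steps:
Function('Q')(y) = Mul(Add(-18, y), Add(21, y)) (Function('Q')(y) = Mul(Add(y, 21), Add(y, -18)) = Mul(Add(21, y), Add(-18, y)) = Mul(Add(-18, y), Add(21, y)))
Add(Function('Q')(17), Mul(62, -416)) = Add(Add(-378, Pow(17, 2), Mul(3, 17)), Mul(62, -416)) = Add(Add(-378, 289, 51), -25792) = Add(-38, -25792) = -25830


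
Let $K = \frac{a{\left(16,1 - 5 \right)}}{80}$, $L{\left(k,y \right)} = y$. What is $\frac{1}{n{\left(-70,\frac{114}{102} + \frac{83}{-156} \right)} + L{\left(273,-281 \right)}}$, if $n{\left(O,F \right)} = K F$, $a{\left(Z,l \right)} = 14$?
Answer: $- \frac{106080}{29797609} \approx -0.00356$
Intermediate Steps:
$K = \frac{7}{40}$ ($K = \frac{14}{80} = 14 \cdot \frac{1}{80} = \frac{7}{40} \approx 0.175$)
$n{\left(O,F \right)} = \frac{7 F}{40}$
$\frac{1}{n{\left(-70,\frac{114}{102} + \frac{83}{-156} \right)} + L{\left(273,-281 \right)}} = \frac{1}{\frac{7 \left(\frac{114}{102} + \frac{83}{-156}\right)}{40} - 281} = \frac{1}{\frac{7 \left(114 \cdot \frac{1}{102} + 83 \left(- \frac{1}{156}\right)\right)}{40} - 281} = \frac{1}{\frac{7 \left(\frac{19}{17} - \frac{83}{156}\right)}{40} - 281} = \frac{1}{\frac{7}{40} \cdot \frac{1553}{2652} - 281} = \frac{1}{\frac{10871}{106080} - 281} = \frac{1}{- \frac{29797609}{106080}} = - \frac{106080}{29797609}$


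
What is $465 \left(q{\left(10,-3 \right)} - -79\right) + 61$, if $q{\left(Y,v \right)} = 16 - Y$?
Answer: $39586$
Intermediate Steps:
$465 \left(q{\left(10,-3 \right)} - -79\right) + 61 = 465 \left(\left(16 - 10\right) - -79\right) + 61 = 465 \left(\left(16 - 10\right) + 79\right) + 61 = 465 \left(6 + 79\right) + 61 = 465 \cdot 85 + 61 = 39525 + 61 = 39586$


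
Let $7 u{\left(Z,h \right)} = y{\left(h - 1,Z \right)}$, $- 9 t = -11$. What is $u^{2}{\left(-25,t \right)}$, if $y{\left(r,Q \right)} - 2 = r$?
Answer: $\frac{400}{3969} \approx 0.10078$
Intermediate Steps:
$t = \frac{11}{9}$ ($t = \left(- \frac{1}{9}\right) \left(-11\right) = \frac{11}{9} \approx 1.2222$)
$y{\left(r,Q \right)} = 2 + r$
$u{\left(Z,h \right)} = \frac{1}{7} + \frac{h}{7}$ ($u{\left(Z,h \right)} = \frac{2 + \left(h - 1\right)}{7} = \frac{2 + \left(-1 + h\right)}{7} = \frac{1 + h}{7} = \frac{1}{7} + \frac{h}{7}$)
$u^{2}{\left(-25,t \right)} = \left(\frac{1}{7} + \frac{1}{7} \cdot \frac{11}{9}\right)^{2} = \left(\frac{1}{7} + \frac{11}{63}\right)^{2} = \left(\frac{20}{63}\right)^{2} = \frac{400}{3969}$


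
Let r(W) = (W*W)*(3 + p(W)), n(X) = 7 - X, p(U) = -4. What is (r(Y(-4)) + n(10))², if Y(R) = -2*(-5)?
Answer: 10609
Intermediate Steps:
Y(R) = 10
r(W) = -W² (r(W) = (W*W)*(3 - 4) = W²*(-1) = -W²)
(r(Y(-4)) + n(10))² = (-1*10² + (7 - 1*10))² = (-1*100 + (7 - 10))² = (-100 - 3)² = (-103)² = 10609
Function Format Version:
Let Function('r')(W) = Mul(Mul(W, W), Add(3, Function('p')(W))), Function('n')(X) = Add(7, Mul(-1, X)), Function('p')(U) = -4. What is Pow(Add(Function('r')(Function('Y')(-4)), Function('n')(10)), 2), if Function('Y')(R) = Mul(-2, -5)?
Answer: 10609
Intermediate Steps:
Function('Y')(R) = 10
Function('r')(W) = Mul(-1, Pow(W, 2)) (Function('r')(W) = Mul(Mul(W, W), Add(3, -4)) = Mul(Pow(W, 2), -1) = Mul(-1, Pow(W, 2)))
Pow(Add(Function('r')(Function('Y')(-4)), Function('n')(10)), 2) = Pow(Add(Mul(-1, Pow(10, 2)), Add(7, Mul(-1, 10))), 2) = Pow(Add(Mul(-1, 100), Add(7, -10)), 2) = Pow(Add(-100, -3), 2) = Pow(-103, 2) = 10609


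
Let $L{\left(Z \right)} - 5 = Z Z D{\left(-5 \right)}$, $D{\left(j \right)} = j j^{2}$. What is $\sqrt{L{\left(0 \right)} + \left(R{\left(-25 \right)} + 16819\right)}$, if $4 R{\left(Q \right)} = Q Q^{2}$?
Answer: $\frac{\sqrt{51671}}{2} \approx 113.66$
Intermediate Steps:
$R{\left(Q \right)} = \frac{Q^{3}}{4}$ ($R{\left(Q \right)} = \frac{Q Q^{2}}{4} = \frac{Q^{3}}{4}$)
$D{\left(j \right)} = j^{3}$
$L{\left(Z \right)} = 5 - 125 Z^{2}$ ($L{\left(Z \right)} = 5 + Z Z \left(-5\right)^{3} = 5 + Z^{2} \left(-125\right) = 5 - 125 Z^{2}$)
$\sqrt{L{\left(0 \right)} + \left(R{\left(-25 \right)} + 16819\right)} = \sqrt{\left(5 - 125 \cdot 0^{2}\right) + \left(\frac{\left(-25\right)^{3}}{4} + 16819\right)} = \sqrt{\left(5 - 0\right) + \left(\frac{1}{4} \left(-15625\right) + 16819\right)} = \sqrt{\left(5 + 0\right) + \left(- \frac{15625}{4} + 16819\right)} = \sqrt{5 + \frac{51651}{4}} = \sqrt{\frac{51671}{4}} = \frac{\sqrt{51671}}{2}$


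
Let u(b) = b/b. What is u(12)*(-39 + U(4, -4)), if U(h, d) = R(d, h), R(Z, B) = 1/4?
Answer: -155/4 ≈ -38.750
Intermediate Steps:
R(Z, B) = 1/4
U(h, d) = 1/4
u(b) = 1
u(12)*(-39 + U(4, -4)) = 1*(-39 + 1/4) = 1*(-155/4) = -155/4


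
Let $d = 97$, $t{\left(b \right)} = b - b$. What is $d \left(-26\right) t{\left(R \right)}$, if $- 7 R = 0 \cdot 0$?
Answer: $0$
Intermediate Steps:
$R = 0$ ($R = - \frac{0 \cdot 0}{7} = \left(- \frac{1}{7}\right) 0 = 0$)
$t{\left(b \right)} = 0$
$d \left(-26\right) t{\left(R \right)} = 97 \left(-26\right) 0 = \left(-2522\right) 0 = 0$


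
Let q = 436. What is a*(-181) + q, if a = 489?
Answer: -88073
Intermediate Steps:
a*(-181) + q = 489*(-181) + 436 = -88509 + 436 = -88073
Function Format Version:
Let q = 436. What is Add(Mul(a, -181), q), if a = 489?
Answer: -88073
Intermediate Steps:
Add(Mul(a, -181), q) = Add(Mul(489, -181), 436) = Add(-88509, 436) = -88073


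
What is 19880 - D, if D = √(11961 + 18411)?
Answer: 19880 - 2*√7593 ≈ 19706.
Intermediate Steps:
D = 2*√7593 (D = √30372 = 2*√7593 ≈ 174.28)
19880 - D = 19880 - 2*√7593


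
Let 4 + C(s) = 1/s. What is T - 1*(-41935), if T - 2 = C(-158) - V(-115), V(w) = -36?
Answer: 6631101/158 ≈ 41969.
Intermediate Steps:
C(s) = -4 + 1/s
T = 5371/158 (T = 2 + ((-4 + 1/(-158)) - 1*(-36)) = 2 + ((-4 - 1/158) + 36) = 2 + (-633/158 + 36) = 2 + 5055/158 = 5371/158 ≈ 33.994)
T - 1*(-41935) = 5371/158 - 1*(-41935) = 5371/158 + 41935 = 6631101/158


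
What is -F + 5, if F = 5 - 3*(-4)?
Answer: -12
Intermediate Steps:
F = 17 (F = 5 + 12 = 17)
-F + 5 = -1*17 + 5 = -17 + 5 = -12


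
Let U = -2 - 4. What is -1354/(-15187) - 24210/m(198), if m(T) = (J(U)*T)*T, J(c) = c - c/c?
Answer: 41069599/231541002 ≈ 0.17738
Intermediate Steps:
U = -6
J(c) = -1 + c (J(c) = c - 1*1 = c - 1 = -1 + c)
m(T) = -7*T² (m(T) = ((-1 - 6)*T)*T = (-7*T)*T = -7*T²)
-1354/(-15187) - 24210/m(198) = -1354/(-15187) - 24210/((-7*198²)) = -1354*(-1/15187) - 24210/((-7*39204)) = 1354/15187 - 24210/(-274428) = 1354/15187 - 24210*(-1/274428) = 1354/15187 + 1345/15246 = 41069599/231541002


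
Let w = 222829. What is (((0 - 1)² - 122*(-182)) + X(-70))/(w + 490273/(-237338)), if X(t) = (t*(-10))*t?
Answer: -276498770/2299360823 ≈ -0.12025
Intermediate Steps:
X(t) = -10*t² (X(t) = (-10*t)*t = -10*t²)
(((0 - 1)² - 122*(-182)) + X(-70))/(w + 490273/(-237338)) = (((0 - 1)² - 122*(-182)) - 10*(-70)²)/(222829 + 490273/(-237338)) = (((-1)² + 22204) - 10*4900)/(222829 + 490273*(-1/237338)) = ((1 + 22204) - 49000)/(222829 - 490273/237338) = (22205 - 49000)/(52885298929/237338) = -26795*237338/52885298929 = -276498770/2299360823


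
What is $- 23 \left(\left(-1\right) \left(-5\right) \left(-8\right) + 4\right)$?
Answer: $828$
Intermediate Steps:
$- 23 \left(\left(-1\right) \left(-5\right) \left(-8\right) + 4\right) = - 23 \left(5 \left(-8\right) + 4\right) = - 23 \left(-40 + 4\right) = \left(-23\right) \left(-36\right) = 828$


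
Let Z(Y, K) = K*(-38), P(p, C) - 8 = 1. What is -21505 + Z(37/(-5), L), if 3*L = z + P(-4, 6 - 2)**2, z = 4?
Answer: -67745/3 ≈ -22582.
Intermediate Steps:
P(p, C) = 9 (P(p, C) = 8 + 1 = 9)
L = 85/3 (L = (4 + 9**2)/3 = (4 + 81)/3 = (1/3)*85 = 85/3 ≈ 28.333)
Z(Y, K) = -38*K
-21505 + Z(37/(-5), L) = -21505 - 38*85/3 = -21505 - 3230/3 = -67745/3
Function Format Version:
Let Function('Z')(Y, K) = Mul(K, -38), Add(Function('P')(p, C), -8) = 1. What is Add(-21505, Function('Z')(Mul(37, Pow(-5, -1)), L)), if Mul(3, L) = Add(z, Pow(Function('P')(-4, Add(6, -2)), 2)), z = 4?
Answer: Rational(-67745, 3) ≈ -22582.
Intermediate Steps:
Function('P')(p, C) = 9 (Function('P')(p, C) = Add(8, 1) = 9)
L = Rational(85, 3) (L = Mul(Rational(1, 3), Add(4, Pow(9, 2))) = Mul(Rational(1, 3), Add(4, 81)) = Mul(Rational(1, 3), 85) = Rational(85, 3) ≈ 28.333)
Function('Z')(Y, K) = Mul(-38, K)
Add(-21505, Function('Z')(Mul(37, Pow(-5, -1)), L)) = Add(-21505, Mul(-38, Rational(85, 3))) = Add(-21505, Rational(-3230, 3)) = Rational(-67745, 3)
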